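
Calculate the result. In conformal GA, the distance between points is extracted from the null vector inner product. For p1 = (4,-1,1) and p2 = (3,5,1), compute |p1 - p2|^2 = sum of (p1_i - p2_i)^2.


p1 - p2 = (1, -6, 0)
|p1 - p2|^2 = 1^2 + (-6)^2 + 0^2
= 1 + 36 + 0
= 37


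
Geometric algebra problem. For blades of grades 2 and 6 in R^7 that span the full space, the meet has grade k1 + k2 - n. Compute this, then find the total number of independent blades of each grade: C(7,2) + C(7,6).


Meet grade = grade(A) + grade(B) - n
= 2 + 6 - 7 = 1
C(7,2) = 21
C(7,6) = 7
dim_A + dim_B = 21 + 7 = 28


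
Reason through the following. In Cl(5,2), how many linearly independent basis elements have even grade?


Even subalgebra dimension = 2^(n-1)
n = 5 + 2 = 7
2^(7 - 1) = 2^6 = 64
Verification: sum of C(7,k) for even k = 1 + 21 + 35 + 7 = 64
Result = 64


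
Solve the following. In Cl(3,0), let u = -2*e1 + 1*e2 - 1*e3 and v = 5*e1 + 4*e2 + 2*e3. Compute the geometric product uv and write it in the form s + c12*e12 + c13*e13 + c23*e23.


In Cl(3,0): e_i^2 = 1, e_ie_j = -e_je_i for i != j.
Scalar part = u . v = (-2)*5 + 1*4 + (-1)*2
= -10 + 4 + (-2) = -8
e12 coeff = (-2)*4 - 1*5 = -8 - 5 = -13
e13 coeff = (-2)*2 - (-1)*5 = -4 - (-5) = 1
e23 coeff = 1*2 - (-1)*4 = 2 - (-4) = 6
uv = -8 - 13*e12 + 1*e13 + 6*e23


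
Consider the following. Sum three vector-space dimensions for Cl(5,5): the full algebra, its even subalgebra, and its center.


n = 5 + 5 = 10
Total dim = 2^10 = 1024
Even subalgebra dim = 2^9 = 512
n is even, so center dim = 1
Sum = 1024 + 512 + 1 = 1537


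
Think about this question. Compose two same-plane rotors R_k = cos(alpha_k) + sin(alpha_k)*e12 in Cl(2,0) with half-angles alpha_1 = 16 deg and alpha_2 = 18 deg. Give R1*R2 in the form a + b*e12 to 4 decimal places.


Same-plane rotors commute and their half-angles add:
R1*R2 = cos(a1 + a2) + sin(a1 + a2)*e12.
a1 + a2 = 16 + 18 = 34 deg
cos(34 deg) = 0.8290
sin(34 deg) = 0.5592
R1*R2 = 0.8290 + 0.5592*e12


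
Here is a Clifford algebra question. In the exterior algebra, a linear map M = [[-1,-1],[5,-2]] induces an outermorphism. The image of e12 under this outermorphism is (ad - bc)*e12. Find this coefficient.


The outermorphism of a linear map f sends e1^e2 to f(e1)^f(e2).
f(e1) = -1*e1 + 5*e2
f(e2) = -1*e1 - 2*e2
f(e1) ^ f(e2) = (-1*e1 + 5*e2) ^ (-1*e1 - 2*e2)
= (-1)*(-2)*e12 + 5*(-1)*e21
= (2 - (-5))*e12
= 7*e12
Coefficient = 7


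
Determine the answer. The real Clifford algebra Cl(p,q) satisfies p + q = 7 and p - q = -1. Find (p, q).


We need p + q = 7 and p - q = -1.
Adding: 2p = 7 + (-1) = 6, so p = 3.
Then q = 7 - 3 = 4.
(p, q) = (3, 4)


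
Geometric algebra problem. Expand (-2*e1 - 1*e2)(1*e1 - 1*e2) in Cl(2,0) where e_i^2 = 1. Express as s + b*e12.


Expand: (-2*e1 - 1*e2)(1*e1 - 1*e2)
= (-2)*1*e1e1 + (-2)*(-1)*e1e2 + (-1)*1*e2e1 + (-1)*(-1)*e2e2
Using e1^2 = e2^2 = 1, e2e1 = -e1e2:
Scalar part s = (-2)*1 + (-1)*(-1) = -2 + 1 = -1
Bivector part b = (-2)*(-1) - (-1)*1 = 2 - (-1) = 3
uv = -1 + 3*e12


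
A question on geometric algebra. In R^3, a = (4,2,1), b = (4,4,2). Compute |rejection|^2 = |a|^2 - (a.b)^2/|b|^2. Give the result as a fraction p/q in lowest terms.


|a|^2 = 4^2 + 2^2 + 1^2 = 21
|b|^2 = 4^2 + 4^2 + 2^2 = 36
a . b = 4*4 + 2*4 + 1*2 = 26
(a.b)^2 = 26^2 = 676
|rej|^2 = 21 - 676/36
= (756 - 676)/36
= 80/36
In lowest terms: 20/9


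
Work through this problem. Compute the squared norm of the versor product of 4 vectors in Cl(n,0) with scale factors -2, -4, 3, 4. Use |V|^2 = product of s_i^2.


Each vector v_i has |v_i|^2 = s_i^2
Squared scales: (-2)^2 = 4, (-4)^2 = 16, 3^2 = 9, 4^2 = 16
|V|^2 = 4 * 16 * 9 * 16
= 9216


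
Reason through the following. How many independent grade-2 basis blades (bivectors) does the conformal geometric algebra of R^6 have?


The conformal model of R^6 uses Cl(7,1) with m = 6 + 2 = 8 generators.
Number of grade-2 blades = C(m, 2) = C(8, 2)
= 8*7/2 = 28


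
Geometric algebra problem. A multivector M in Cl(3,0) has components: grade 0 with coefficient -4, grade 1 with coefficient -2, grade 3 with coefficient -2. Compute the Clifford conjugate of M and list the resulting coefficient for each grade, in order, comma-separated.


Clifford conjugate sign for grade k: (-1)^(k(k+1)/2)
Grade 0: (-1)^(0*1/2) = (-1)^0 = 1, coeff -4 -> -4
Grade 1: (-1)^(1*2/2) = (-1)^1 = -1, coeff -2 -> 2
Grade 3: (-1)^(3*4/2) = (-1)^6 = 1, coeff -2 -> -2
Conjugated coefficients: -4, 2, -2


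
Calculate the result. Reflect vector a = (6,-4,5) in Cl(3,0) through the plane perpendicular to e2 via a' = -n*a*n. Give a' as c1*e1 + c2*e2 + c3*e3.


Reflection formula: a' = -n*a*n, with n = e2 (unit vector, n^2 = 1).
For reflection through hyperplane perp to e2:
The component along e2 flips sign, others stay.
a = (6, -4, 5)
a' = (6, 4, 5)
a' = 6*e1 + 4*e2 + 5*e3


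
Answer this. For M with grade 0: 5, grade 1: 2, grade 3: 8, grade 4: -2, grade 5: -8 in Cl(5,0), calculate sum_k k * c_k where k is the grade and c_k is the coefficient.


Grade-weighted sum = sum of grade_k * coefficient_k
0*5 = 0
1*2 = 2
3*8 = 24
4*(-2) = -8
5*(-8) = -40
Total = 0 + 2 + 24 + (-8) + (-40) = -22


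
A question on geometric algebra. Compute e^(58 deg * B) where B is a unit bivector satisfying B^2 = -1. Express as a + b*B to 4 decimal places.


For a unit bivector B with B^2 = -1, the exponential series gives
e^(theta*B) = cos(theta) + sin(theta)*B (the GA analogue of Euler's formula).
theta = 58 degrees = 1.012291 rad
cos(58 deg) = 0.5299
sin(58 deg) = 0.8480
exp(theta*B) = 0.5299 + 0.8480*B


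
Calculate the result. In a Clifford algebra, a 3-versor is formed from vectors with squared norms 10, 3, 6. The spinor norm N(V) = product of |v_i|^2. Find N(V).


Spinor norm N(V) = |v1|^2 * |v2|^2 * ... * |v3|^2
= 10 * 3 * 6
Running product: 10, 30, 180
N(V) = 180


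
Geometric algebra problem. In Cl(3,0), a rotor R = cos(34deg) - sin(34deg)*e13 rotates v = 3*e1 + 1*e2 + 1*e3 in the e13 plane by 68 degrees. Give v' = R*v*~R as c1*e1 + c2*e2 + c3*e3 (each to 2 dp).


Rotor R = cos(34deg) - sin(34deg)*e13
Rotation angle theta = 2 * 34 = 68 degrees in the e13 plane (e1 -> e3).
The component perpendicular to the plane (e2) is invariant: v'_2 = v2 = 1.00
cos(68deg) = 0.3746, sin(68deg) = 0.9272
v'_1 = v1*cos(theta) - v3*sin(theta) = 3*0.3746 - 1*0.9272 = 0.20
v'_3 = v1*sin(theta) + v3*cos(theta) = 3*0.9272 + 1*0.3746 = 3.16
v' = 0.20*e1 + 1.00*e2 + 3.16*e3


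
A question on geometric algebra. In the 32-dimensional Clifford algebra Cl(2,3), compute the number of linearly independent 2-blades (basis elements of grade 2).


Number of grade-k basis blades in Cl(p,q) with n = p + q is C(n, k).
n = 2 + 3 = 5
C(5, 2) = 5! / (2! * 3!)
= 120 / (2 * 6)
= 10


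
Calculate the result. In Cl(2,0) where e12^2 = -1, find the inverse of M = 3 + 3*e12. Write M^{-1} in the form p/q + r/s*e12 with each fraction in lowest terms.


M = 3 + 3*e12, where e12^2 = -1.
Since M commutes with its reverse ~M = a - b*e12, M * ~M = a^2 - b^2*e12^2 = a^2 + b^2.
So M^{-1} = ~M / (a^2 + b^2) = (a - b*e12)/(a^2 + b^2).
a^2 + b^2 = 9 + 9 = 18
Scalar part = 3/18 = 1/6
Bivector coeff = -3/18 = -1/6
M^{-1} = 1/6 - 1/6*e12


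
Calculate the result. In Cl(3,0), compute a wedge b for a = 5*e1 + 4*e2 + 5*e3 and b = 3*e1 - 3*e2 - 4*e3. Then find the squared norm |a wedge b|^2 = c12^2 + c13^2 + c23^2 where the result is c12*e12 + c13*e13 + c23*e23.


a wedge b = (a1*b2 - a2*b1)*e12 + (a1*b3 - a3*b1)*e13 + (a2*b3 - a3*b2)*e23
e12 coeff: 5*(-3) - 4*3 = -15 - 12 = -27
e13 coeff: 5*(-4) - 5*3 = -20 - 15 = -35
e23 coeff: 4*(-4) - 5*(-3) = -16 - (-15) = -1
|a wedge b|^2 = (-27)^2 + (-35)^2 + (-1)^2
= 729 + 1225 + 1
= 1955


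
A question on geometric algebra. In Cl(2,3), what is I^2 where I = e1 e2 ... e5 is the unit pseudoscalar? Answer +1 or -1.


The pseudoscalar I = e1...e_n (product of all n generators) of Cl(p,q) satisfies I^2 = (-1)^(q + n(n-1)/2).
p = 2, q = 3, n = p + q = 5
n(n-1)/2 = 5 * 4 / 2 = 10
Exponent = q + n(n-1)/2 = 3 + 10 = 13
I^2 = (-1)^13 = -1


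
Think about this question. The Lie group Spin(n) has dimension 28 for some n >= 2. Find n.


dim Spin(n) = dim so(n) = n(n-1)/2.
Solve n(n-1)/2 = 28, i.e. n^2 - n - 56 = 0.
Discriminant = 1 + 8*28 = 225
n = (1 + sqrt(225))/2 = (1 + 15)/2 = 8


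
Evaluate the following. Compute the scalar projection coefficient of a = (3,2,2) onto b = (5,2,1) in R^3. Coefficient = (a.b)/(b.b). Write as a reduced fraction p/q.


Projection coefficient = (a . b) / (b . b)
a . b = 3*5 + 2*2 + 2*1
= 15 + 4 + 2 = 21
b . b = 5^2 + 2^2 + 1^2
= 25 + 4 + 1 = 30
Coefficient = 21/30
In lowest terms: 7/10


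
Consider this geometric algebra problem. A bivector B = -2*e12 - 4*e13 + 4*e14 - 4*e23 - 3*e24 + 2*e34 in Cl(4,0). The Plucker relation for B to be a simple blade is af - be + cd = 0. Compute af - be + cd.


Plucker relation: af - be + cd
a*f = (-2)*2 = -4
b*e = (-4)*(-3) = 12
c*d = 4*(-4) = -16
af - be + cd = -4 - 12 + (-16)
= -32


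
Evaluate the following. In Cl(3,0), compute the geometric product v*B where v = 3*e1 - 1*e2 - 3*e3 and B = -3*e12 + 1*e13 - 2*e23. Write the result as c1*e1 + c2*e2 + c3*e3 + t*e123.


vB has grade-1 (vector) and grade-3 (trivector) parts: vB = (v _| B) + (v ^ B).
Vector part <vB>_1:
  e1: -v2*b12 - v3*b13 = -(-1)*(-3) - (-3)*(1) = 0
  e2: v1*b12 - v3*b23 = (3)*(-3) - (-3)*(-2) = -15
  e3: v1*b13 + v2*b23 = (3)*(1) + (-1)*(-2) = 5
Trivector part <vB>_3:
  e123: v1*b23 - v2*b13 + v3*b12 = (3)*(-2) - (-1)*(1) + (-3)*(-3) = 4
vB = 0*e1 - 15*e2 + 5*e3 + 4*e123


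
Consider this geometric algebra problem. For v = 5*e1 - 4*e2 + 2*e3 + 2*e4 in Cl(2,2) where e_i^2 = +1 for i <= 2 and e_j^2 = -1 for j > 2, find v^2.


v^2 = sum of c_i^2 * e_i^2
Positive signature terms (e_i^2 = +1): 5^2 + (-4)^2 = 41
Negative signature terms (e_j^2 = -1): 2^2 + 2^2 = 8
v^2 = 41 - 8 = 33


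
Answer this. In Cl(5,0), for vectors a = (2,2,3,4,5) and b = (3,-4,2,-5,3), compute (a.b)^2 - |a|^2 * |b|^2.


a . b = 2*3 + 2*(-4) + 3*2 + 4*(-5) + 5*3
= 6 + (-8) + 6 + (-20) + 15 = -1
|a|^2 = 2^2 + 2^2 + 3^2 + 4^2 + 5^2 = 58
|b|^2 = 3^2 + (-4)^2 + 2^2 + (-5)^2 + 3^2 = 63
(a.b)^2 = (-1)^2 = 1
|a|^2 * |b|^2 = 58 * 63 = 3654
Result = 1 - 3654 = -3653


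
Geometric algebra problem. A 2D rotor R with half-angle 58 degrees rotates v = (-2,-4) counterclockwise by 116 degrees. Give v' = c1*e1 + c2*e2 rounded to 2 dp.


Rotor R = cos(58deg) - sin(58deg)*e12
Rotation angle theta = 2 * 58 = 116 degrees
v' = R*v*~R rotates v by theta.
cos(116deg) = -0.4384, sin(116deg) = 0.8988
v'_1 = -2*cos(116deg) - (-4)*sin(116deg)
= -2*(-0.4384) - (-4)*0.8988
= 4.47
v'_2 = -2*sin(116deg) + (-4)*cos(116deg)
= -2*0.8988 + (-4)*(-0.4384)
= -0.04
v' = 4.47*e1 - 0.04*e2


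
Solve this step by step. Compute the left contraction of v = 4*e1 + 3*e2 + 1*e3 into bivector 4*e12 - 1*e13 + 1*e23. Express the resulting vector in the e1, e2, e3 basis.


Left contraction v _| B = <vB>_1 (grade-1 part of the geometric product vB).
Using e1_|e12 = e2, e2_|e12 = -e1, e1_|e13 = e3, e3_|e13 = -e1, e2_|e23 = e3, e3_|e23 = -e2:
e1 coeff: -v2*b12 - v3*b13 = -(3)*(4) - (1)*(-1) = -11
e2 coeff: v1*b12 - v3*b23 = (4)*(4) - (1)*(1) = 15
e3 coeff: v1*b13 + v2*b23 = (4)*(-1) + (3)*(1) = -1
v _| B = -11*e1 + 15*e2 - 1*e3


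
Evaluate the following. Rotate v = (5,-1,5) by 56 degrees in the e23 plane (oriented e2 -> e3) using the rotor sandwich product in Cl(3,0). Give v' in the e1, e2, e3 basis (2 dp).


Rotor R = cos(28deg) - sin(28deg)*e23
Rotation angle theta = 2 * 28 = 56 degrees in the e23 plane (e2 -> e3).
The component perpendicular to the plane (e1) is invariant: v'_1 = v1 = 5.00
cos(56deg) = 0.5592, sin(56deg) = 0.8290
v'_2 = v2*cos(theta) - v3*sin(theta) = -1*0.5592 - 5*0.8290 = -4.70
v'_3 = v2*sin(theta) + v3*cos(theta) = -1*0.8290 + 5*0.5592 = 1.97
v' = 5.00*e1 - 4.70*e2 + 1.97*e3


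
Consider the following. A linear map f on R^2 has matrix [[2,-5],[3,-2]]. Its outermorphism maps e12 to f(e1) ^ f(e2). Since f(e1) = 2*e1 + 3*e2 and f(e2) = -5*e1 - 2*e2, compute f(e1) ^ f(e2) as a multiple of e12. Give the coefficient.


The outermorphism of a linear map f sends e1^e2 to f(e1)^f(e2).
f(e1) = 2*e1 + 3*e2
f(e2) = -5*e1 - 2*e2
f(e1) ^ f(e2) = (2*e1 + 3*e2) ^ (-5*e1 - 2*e2)
= 2*(-2)*e12 + 3*(-5)*e21
= (-4 - (-15))*e12
= 11*e12
Coefficient = 11


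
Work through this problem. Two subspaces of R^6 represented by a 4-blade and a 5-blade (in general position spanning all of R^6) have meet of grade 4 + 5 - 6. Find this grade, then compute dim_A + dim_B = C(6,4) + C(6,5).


Meet grade = grade(A) + grade(B) - n
= 4 + 5 - 6 = 3
C(6,4) = 15
C(6,5) = 6
dim_A + dim_B = 15 + 6 = 21


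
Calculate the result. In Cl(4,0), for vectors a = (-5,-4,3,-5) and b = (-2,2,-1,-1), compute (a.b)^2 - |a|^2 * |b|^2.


a . b = (-5)*(-2) + (-4)*2 + 3*(-1) + (-5)*(-1)
= 10 + (-8) + (-3) + 5 = 4
|a|^2 = (-5)^2 + (-4)^2 + 3^2 + (-5)^2 = 75
|b|^2 = (-2)^2 + 2^2 + (-1)^2 + (-1)^2 = 10
(a.b)^2 = 4^2 = 16
|a|^2 * |b|^2 = 75 * 10 = 750
Result = 16 - 750 = -734


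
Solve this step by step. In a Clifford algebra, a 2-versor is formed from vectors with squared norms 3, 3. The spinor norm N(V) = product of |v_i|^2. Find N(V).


Spinor norm N(V) = |v1|^2 * |v2|^2 * ... * |v2|^2
= 3 * 3
Running product: 3, 9
N(V) = 9


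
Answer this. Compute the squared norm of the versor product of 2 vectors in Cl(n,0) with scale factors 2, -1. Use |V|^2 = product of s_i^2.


Each vector v_i has |v_i|^2 = s_i^2
Squared scales: 2^2 = 4, (-1)^2 = 1
|V|^2 = 4 * 1
= 4


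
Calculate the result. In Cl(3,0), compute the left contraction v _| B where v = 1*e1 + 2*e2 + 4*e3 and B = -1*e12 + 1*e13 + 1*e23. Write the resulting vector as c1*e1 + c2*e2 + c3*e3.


Left contraction v _| B = <vB>_1 (grade-1 part of the geometric product vB).
Using e1_|e12 = e2, e2_|e12 = -e1, e1_|e13 = e3, e3_|e13 = -e1, e2_|e23 = e3, e3_|e23 = -e2:
e1 coeff: -v2*b12 - v3*b13 = -(2)*(-1) - (4)*(1) = -2
e2 coeff: v1*b12 - v3*b23 = (1)*(-1) - (4)*(1) = -5
e3 coeff: v1*b13 + v2*b23 = (1)*(1) + (2)*(1) = 3
v _| B = -2*e1 - 5*e2 + 3*e3


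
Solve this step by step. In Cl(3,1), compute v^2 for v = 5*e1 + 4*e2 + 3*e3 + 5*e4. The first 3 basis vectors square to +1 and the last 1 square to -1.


v^2 = sum of c_i^2 * e_i^2
Positive signature terms (e_i^2 = +1): 5^2 + 4^2 + 3^2 = 50
Negative signature terms (e_j^2 = -1): 5^2 = 25
v^2 = 50 - 25 = 25


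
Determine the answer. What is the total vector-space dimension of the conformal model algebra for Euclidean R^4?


The conformal model of R^4 uses Cl(5,1): the 4 Euclidean generators plus two extra orthogonal generators e+ (e+^2 = +1) and e- (e-^2 = -1), from which the null vectors e0, einf are built.
Number of generators m = 4 + 2 = 6.
dim Cl(p,q) = 2^m = 2^6 = 64


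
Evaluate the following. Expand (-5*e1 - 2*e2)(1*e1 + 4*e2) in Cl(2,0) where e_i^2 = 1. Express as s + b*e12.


Expand: (-5*e1 - 2*e2)(1*e1 + 4*e2)
= (-5)*1*e1e1 + (-5)*4*e1e2 + (-2)*1*e2e1 + (-2)*4*e2e2
Using e1^2 = e2^2 = 1, e2e1 = -e1e2:
Scalar part s = (-5)*1 + (-2)*4 = -5 + (-8) = -13
Bivector part b = (-5)*4 - (-2)*1 = -20 - (-2) = -18
uv = -13 - 18*e12


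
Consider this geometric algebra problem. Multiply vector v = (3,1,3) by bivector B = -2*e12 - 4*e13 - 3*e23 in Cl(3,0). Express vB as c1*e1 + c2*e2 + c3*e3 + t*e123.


vB has grade-1 (vector) and grade-3 (trivector) parts: vB = (v _| B) + (v ^ B).
Vector part <vB>_1:
  e1: -v2*b12 - v3*b13 = -(1)*(-2) - (3)*(-4) = 14
  e2: v1*b12 - v3*b23 = (3)*(-2) - (3)*(-3) = 3
  e3: v1*b13 + v2*b23 = (3)*(-4) + (1)*(-3) = -15
Trivector part <vB>_3:
  e123: v1*b23 - v2*b13 + v3*b12 = (3)*(-3) - (1)*(-4) + (3)*(-2) = -11
vB = 14*e1 + 3*e2 - 15*e3 - 11*e123


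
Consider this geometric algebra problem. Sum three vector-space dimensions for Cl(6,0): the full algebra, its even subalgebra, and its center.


n = 6 + 0 = 6
Total dim = 2^6 = 64
Even subalgebra dim = 2^5 = 32
n is even, so center dim = 1
Sum = 64 + 32 + 1 = 97


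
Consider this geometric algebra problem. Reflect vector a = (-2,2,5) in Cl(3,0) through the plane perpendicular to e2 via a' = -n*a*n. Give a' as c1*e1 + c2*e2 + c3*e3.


Reflection formula: a' = -n*a*n, with n = e2 (unit vector, n^2 = 1).
For reflection through hyperplane perp to e2:
The component along e2 flips sign, others stay.
a = (-2, 2, 5)
a' = (-2, -2, 5)
a' = -2*e1 - 2*e2 + 5*e3


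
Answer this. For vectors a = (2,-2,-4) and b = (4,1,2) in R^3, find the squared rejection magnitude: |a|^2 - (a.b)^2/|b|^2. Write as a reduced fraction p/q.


|a|^2 = 2^2 + (-2)^2 + (-4)^2 = 24
|b|^2 = 4^2 + 1^2 + 2^2 = 21
a . b = 2*4 + (-2)*1 + (-4)*2 = -2
(a.b)^2 = (-2)^2 = 4
|rej|^2 = 24 - 4/21
= (504 - 4)/21
= 500/21
In lowest terms: 500/21


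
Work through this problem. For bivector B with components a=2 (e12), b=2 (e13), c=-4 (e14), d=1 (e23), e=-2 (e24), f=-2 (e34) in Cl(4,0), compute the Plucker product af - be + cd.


Plucker relation: af - be + cd
a*f = 2*(-2) = -4
b*e = 2*(-2) = -4
c*d = (-4)*1 = -4
af - be + cd = -4 - (-4) + (-4)
= -4


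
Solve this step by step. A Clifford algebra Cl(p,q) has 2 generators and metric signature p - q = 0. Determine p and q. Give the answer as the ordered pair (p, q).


We need p + q = 2 and p - q = 0.
Adding: 2p = 2 + 0 = 2, so p = 1.
Then q = 2 - 1 = 1.
(p, q) = (1, 1)


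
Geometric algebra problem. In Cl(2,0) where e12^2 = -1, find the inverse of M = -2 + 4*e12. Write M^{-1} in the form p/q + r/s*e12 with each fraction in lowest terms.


M = -2 + 4*e12, where e12^2 = -1.
Since M commutes with its reverse ~M = a - b*e12, M * ~M = a^2 - b^2*e12^2 = a^2 + b^2.
So M^{-1} = ~M / (a^2 + b^2) = (a - b*e12)/(a^2 + b^2).
a^2 + b^2 = 4 + 16 = 20
Scalar part = -2/20 = -1/10
Bivector coeff = -4/20 = -1/5
M^{-1} = -1/10 - 1/5*e12


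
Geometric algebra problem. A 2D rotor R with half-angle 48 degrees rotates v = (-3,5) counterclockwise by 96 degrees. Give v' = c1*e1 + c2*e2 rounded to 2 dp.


Rotor R = cos(48deg) - sin(48deg)*e12
Rotation angle theta = 2 * 48 = 96 degrees
v' = R*v*~R rotates v by theta.
cos(96deg) = -0.1045, sin(96deg) = 0.9945
v'_1 = -3*cos(96deg) - 5*sin(96deg)
= -3*(-0.1045) - 5*0.9945
= -4.66
v'_2 = -3*sin(96deg) + 5*cos(96deg)
= -3*0.9945 + 5*(-0.1045)
= -3.51
v' = -4.66*e1 - 3.51*e2


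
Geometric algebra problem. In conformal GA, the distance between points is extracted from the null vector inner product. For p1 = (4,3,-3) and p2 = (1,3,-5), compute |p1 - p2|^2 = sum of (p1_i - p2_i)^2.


p1 - p2 = (3, 0, 2)
|p1 - p2|^2 = 3^2 + 0^2 + 2^2
= 9 + 0 + 4
= 13


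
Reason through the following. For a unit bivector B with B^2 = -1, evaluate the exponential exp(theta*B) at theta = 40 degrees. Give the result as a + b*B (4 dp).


For a unit bivector B with B^2 = -1, the exponential series gives
e^(theta*B) = cos(theta) + sin(theta)*B (the GA analogue of Euler's formula).
theta = 40 degrees = 0.698132 rad
cos(40 deg) = 0.7660
sin(40 deg) = 0.6428
exp(theta*B) = 0.7660 + 0.6428*B


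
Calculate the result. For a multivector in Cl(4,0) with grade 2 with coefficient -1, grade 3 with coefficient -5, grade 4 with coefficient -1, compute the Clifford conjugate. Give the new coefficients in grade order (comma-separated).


Clifford conjugate sign for grade k: (-1)^(k(k+1)/2)
Grade 2: (-1)^(2*3/2) = (-1)^3 = -1, coeff -1 -> 1
Grade 3: (-1)^(3*4/2) = (-1)^6 = 1, coeff -5 -> -5
Grade 4: (-1)^(4*5/2) = (-1)^10 = 1, coeff -1 -> -1
Conjugated coefficients: 1, -5, -1


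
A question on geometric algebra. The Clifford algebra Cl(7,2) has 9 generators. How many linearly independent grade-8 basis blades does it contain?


Number of grade-k basis blades in Cl(p,q) with n = p + q is C(n, k).
n = 7 + 2 = 9
C(9, 8) = 9! / (8! * 1!)
= 362880 / (40320 * 1)
= 9


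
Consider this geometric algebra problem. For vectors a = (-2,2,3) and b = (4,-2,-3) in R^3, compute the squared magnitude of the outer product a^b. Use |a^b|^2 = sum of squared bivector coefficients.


a wedge b = (a1*b2 - a2*b1)*e12 + (a1*b3 - a3*b1)*e13 + (a2*b3 - a3*b2)*e23
e12 coeff: (-2)*(-2) - 2*4 = 4 - 8 = -4
e13 coeff: (-2)*(-3) - 3*4 = 6 - 12 = -6
e23 coeff: 2*(-3) - 3*(-2) = -6 - (-6) = 0
|a wedge b|^2 = (-4)^2 + (-6)^2 + 0^2
= 16 + 36 + 0
= 52


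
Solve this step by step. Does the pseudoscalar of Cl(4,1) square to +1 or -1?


The pseudoscalar I = e1...e_n (product of all n generators) of Cl(p,q) satisfies I^2 = (-1)^(q + n(n-1)/2).
p = 4, q = 1, n = p + q = 5
n(n-1)/2 = 5 * 4 / 2 = 10
Exponent = q + n(n-1)/2 = 1 + 10 = 11
I^2 = (-1)^11 = -1


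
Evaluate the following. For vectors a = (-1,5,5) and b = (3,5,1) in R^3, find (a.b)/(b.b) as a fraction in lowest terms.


Projection coefficient = (a . b) / (b . b)
a . b = (-1)*3 + 5*5 + 5*1
= -3 + 25 + 5 = 27
b . b = 3^2 + 5^2 + 1^2
= 9 + 25 + 1 = 35
Coefficient = 27/35
In lowest terms: 27/35


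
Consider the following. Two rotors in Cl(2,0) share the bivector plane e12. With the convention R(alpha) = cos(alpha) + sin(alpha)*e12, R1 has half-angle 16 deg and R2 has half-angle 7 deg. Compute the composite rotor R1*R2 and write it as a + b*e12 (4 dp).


Same-plane rotors commute and their half-angles add:
R1*R2 = cos(a1 + a2) + sin(a1 + a2)*e12.
a1 + a2 = 16 + 7 = 23 deg
cos(23 deg) = 0.9205
sin(23 deg) = 0.3907
R1*R2 = 0.9205 + 0.3907*e12


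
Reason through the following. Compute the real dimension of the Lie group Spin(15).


Spin(n) double-covers SO(n); both have Lie algebra so(n) of dimension n(n-1)/2.
n = 15
n(n-1) = 15 * 14 = 210
dim Spin(15) = 210/2 = 105


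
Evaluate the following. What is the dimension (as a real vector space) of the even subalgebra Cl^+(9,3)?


Even subalgebra dimension = 2^(n-1)
n = 9 + 3 = 12
2^(12 - 1) = 2^11 = 2048
Verification: sum of C(12,k) for even k = 1 + 66 + 495 + 924 + 495 + 66 + 1 = 2048
Result = 2048


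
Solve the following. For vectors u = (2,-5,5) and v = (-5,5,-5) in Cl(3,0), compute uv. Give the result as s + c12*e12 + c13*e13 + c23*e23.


In Cl(3,0): e_i^2 = 1, e_ie_j = -e_je_i for i != j.
Scalar part = u . v = 2*(-5) + (-5)*5 + 5*(-5)
= -10 + (-25) + (-25) = -60
e12 coeff = 2*5 - (-5)*(-5) = 10 - 25 = -15
e13 coeff = 2*(-5) - 5*(-5) = -10 - (-25) = 15
e23 coeff = (-5)*(-5) - 5*5 = 25 - 25 = 0
uv = -60 - 15*e12 + 15*e13 + 0*e23


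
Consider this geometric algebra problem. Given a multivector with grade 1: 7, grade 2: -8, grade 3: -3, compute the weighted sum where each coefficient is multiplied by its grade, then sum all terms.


Grade-weighted sum = sum of grade_k * coefficient_k
1*7 = 7
2*(-8) = -16
3*(-3) = -9
Total = 7 + (-16) + (-9) = -18


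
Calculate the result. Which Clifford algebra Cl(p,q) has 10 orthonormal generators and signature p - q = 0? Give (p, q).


We need p + q = 10 and p - q = 0.
Adding: 2p = 10 + 0 = 10, so p = 5.
Then q = 10 - 5 = 5.
(p, q) = (5, 5)


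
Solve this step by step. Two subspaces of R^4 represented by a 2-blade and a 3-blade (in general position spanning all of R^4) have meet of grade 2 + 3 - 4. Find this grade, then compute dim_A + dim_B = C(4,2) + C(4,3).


Meet grade = grade(A) + grade(B) - n
= 2 + 3 - 4 = 1
C(4,2) = 6
C(4,3) = 4
dim_A + dim_B = 6 + 4 = 10


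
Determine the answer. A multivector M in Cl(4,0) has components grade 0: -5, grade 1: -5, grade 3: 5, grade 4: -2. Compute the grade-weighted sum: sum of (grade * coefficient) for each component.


Grade-weighted sum = sum of grade_k * coefficient_k
0*(-5) = 0
1*(-5) = -5
3*5 = 15
4*(-2) = -8
Total = 0 + (-5) + 15 + (-8) = 2


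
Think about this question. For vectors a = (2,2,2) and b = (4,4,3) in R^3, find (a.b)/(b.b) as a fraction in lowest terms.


Projection coefficient = (a . b) / (b . b)
a . b = 2*4 + 2*4 + 2*3
= 8 + 8 + 6 = 22
b . b = 4^2 + 4^2 + 3^2
= 16 + 16 + 9 = 41
Coefficient = 22/41
In lowest terms: 22/41


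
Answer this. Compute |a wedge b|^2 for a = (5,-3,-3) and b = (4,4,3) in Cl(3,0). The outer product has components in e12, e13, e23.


a wedge b = (a1*b2 - a2*b1)*e12 + (a1*b3 - a3*b1)*e13 + (a2*b3 - a3*b2)*e23
e12 coeff: 5*4 - (-3)*4 = 20 - (-12) = 32
e13 coeff: 5*3 - (-3)*4 = 15 - (-12) = 27
e23 coeff: (-3)*3 - (-3)*4 = -9 - (-12) = 3
|a wedge b|^2 = 32^2 + 27^2 + 3^2
= 1024 + 729 + 9
= 1762


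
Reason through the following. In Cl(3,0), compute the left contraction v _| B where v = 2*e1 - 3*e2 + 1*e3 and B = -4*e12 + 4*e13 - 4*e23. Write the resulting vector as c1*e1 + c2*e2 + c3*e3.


Left contraction v _| B = <vB>_1 (grade-1 part of the geometric product vB).
Using e1_|e12 = e2, e2_|e12 = -e1, e1_|e13 = e3, e3_|e13 = -e1, e2_|e23 = e3, e3_|e23 = -e2:
e1 coeff: -v2*b12 - v3*b13 = -(-3)*(-4) - (1)*(4) = -16
e2 coeff: v1*b12 - v3*b23 = (2)*(-4) - (1)*(-4) = -4
e3 coeff: v1*b13 + v2*b23 = (2)*(4) + (-3)*(-4) = 20
v _| B = -16*e1 - 4*e2 + 20*e3


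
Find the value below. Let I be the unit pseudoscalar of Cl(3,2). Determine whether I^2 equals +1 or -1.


The pseudoscalar I = e1...e_n (product of all n generators) of Cl(p,q) satisfies I^2 = (-1)^(q + n(n-1)/2).
p = 3, q = 2, n = p + q = 5
n(n-1)/2 = 5 * 4 / 2 = 10
Exponent = q + n(n-1)/2 = 2 + 10 = 12
I^2 = (-1)^12 = +1


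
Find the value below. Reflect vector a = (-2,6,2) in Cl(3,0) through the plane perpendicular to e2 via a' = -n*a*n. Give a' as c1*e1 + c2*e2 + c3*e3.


Reflection formula: a' = -n*a*n, with n = e2 (unit vector, n^2 = 1).
For reflection through hyperplane perp to e2:
The component along e2 flips sign, others stay.
a = (-2, 6, 2)
a' = (-2, -6, 2)
a' = -2*e1 - 6*e2 + 2*e3


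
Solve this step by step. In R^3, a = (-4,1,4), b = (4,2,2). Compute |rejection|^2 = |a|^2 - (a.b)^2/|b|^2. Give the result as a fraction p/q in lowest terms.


|a|^2 = (-4)^2 + 1^2 + 4^2 = 33
|b|^2 = 4^2 + 2^2 + 2^2 = 24
a . b = (-4)*4 + 1*2 + 4*2 = -6
(a.b)^2 = (-6)^2 = 36
|rej|^2 = 33 - 36/24
= (792 - 36)/24
= 756/24
In lowest terms: 63/2


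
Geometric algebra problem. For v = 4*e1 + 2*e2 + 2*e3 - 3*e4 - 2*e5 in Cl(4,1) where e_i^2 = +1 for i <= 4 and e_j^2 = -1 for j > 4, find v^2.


v^2 = sum of c_i^2 * e_i^2
Positive signature terms (e_i^2 = +1): 4^2 + 2^2 + 2^2 + (-3)^2 = 33
Negative signature terms (e_j^2 = -1): (-2)^2 = 4
v^2 = 33 - 4 = 29


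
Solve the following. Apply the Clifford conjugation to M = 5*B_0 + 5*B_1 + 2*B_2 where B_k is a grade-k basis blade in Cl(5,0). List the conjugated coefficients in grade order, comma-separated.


Clifford conjugate sign for grade k: (-1)^(k(k+1)/2)
Grade 0: (-1)^(0*1/2) = (-1)^0 = 1, coeff 5 -> 5
Grade 1: (-1)^(1*2/2) = (-1)^1 = -1, coeff 5 -> -5
Grade 2: (-1)^(2*3/2) = (-1)^3 = -1, coeff 2 -> -2
Conjugated coefficients: 5, -5, -2


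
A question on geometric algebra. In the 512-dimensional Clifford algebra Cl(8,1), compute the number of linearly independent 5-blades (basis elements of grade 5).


Number of grade-k basis blades in Cl(p,q) with n = p + q is C(n, k).
n = 8 + 1 = 9
C(9, 5) = 9! / (5! * 4!)
= 362880 / (120 * 24)
= 126


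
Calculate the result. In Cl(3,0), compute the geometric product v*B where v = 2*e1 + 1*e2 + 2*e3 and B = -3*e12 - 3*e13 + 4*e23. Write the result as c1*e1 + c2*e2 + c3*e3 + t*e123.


vB has grade-1 (vector) and grade-3 (trivector) parts: vB = (v _| B) + (v ^ B).
Vector part <vB>_1:
  e1: -v2*b12 - v3*b13 = -(1)*(-3) - (2)*(-3) = 9
  e2: v1*b12 - v3*b23 = (2)*(-3) - (2)*(4) = -14
  e3: v1*b13 + v2*b23 = (2)*(-3) + (1)*(4) = -2
Trivector part <vB>_3:
  e123: v1*b23 - v2*b13 + v3*b12 = (2)*(4) - (1)*(-3) + (2)*(-3) = 5
vB = 9*e1 - 14*e2 - 2*e3 + 5*e123


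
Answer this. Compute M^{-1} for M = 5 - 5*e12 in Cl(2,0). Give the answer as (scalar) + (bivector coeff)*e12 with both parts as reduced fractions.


M = 5 - 5*e12, where e12^2 = -1.
Since M commutes with its reverse ~M = a - b*e12, M * ~M = a^2 - b^2*e12^2 = a^2 + b^2.
So M^{-1} = ~M / (a^2 + b^2) = (a - b*e12)/(a^2 + b^2).
a^2 + b^2 = 25 + 25 = 50
Scalar part = 5/50 = 1/10
Bivector coeff = 5/50 = 1/10
M^{-1} = 1/10 + 1/10*e12


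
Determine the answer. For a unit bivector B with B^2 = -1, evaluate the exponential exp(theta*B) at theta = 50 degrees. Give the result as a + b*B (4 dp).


For a unit bivector B with B^2 = -1, the exponential series gives
e^(theta*B) = cos(theta) + sin(theta)*B (the GA analogue of Euler's formula).
theta = 50 degrees = 0.872665 rad
cos(50 deg) = 0.6428
sin(50 deg) = 0.7660
exp(theta*B) = 0.6428 + 0.7660*B


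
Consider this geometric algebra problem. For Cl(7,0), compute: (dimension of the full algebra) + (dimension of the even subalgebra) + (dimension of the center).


n = 7 + 0 = 7
Total dim = 2^7 = 128
Even subalgebra dim = 2^6 = 64
n is odd, so center dim = 2
Sum = 128 + 64 + 2 = 194


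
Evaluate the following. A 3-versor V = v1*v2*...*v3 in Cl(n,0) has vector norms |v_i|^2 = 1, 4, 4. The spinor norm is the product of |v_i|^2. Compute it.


Spinor norm N(V) = |v1|^2 * |v2|^2 * ... * |v3|^2
= 1 * 4 * 4
Running product: 1, 4, 16
N(V) = 16


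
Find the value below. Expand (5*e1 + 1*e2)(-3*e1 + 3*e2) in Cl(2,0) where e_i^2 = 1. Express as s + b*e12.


Expand: (5*e1 + 1*e2)(-3*e1 + 3*e2)
= 5*(-3)*e1e1 + 5*3*e1e2 + 1*(-3)*e2e1 + 1*3*e2e2
Using e1^2 = e2^2 = 1, e2e1 = -e1e2:
Scalar part s = 5*(-3) + 1*3 = -15 + 3 = -12
Bivector part b = 5*3 - 1*(-3) = 15 - (-3) = 18
uv = -12 + 18*e12


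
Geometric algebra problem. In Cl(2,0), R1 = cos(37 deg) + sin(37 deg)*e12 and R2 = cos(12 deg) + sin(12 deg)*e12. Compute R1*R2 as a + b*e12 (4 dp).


Same-plane rotors commute and their half-angles add:
R1*R2 = cos(a1 + a2) + sin(a1 + a2)*e12.
a1 + a2 = 37 + 12 = 49 deg
cos(49 deg) = 0.6561
sin(49 deg) = 0.7547
R1*R2 = 0.6561 + 0.7547*e12


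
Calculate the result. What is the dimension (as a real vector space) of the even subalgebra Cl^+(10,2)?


Even subalgebra dimension = 2^(n-1)
n = 10 + 2 = 12
2^(12 - 1) = 2^11 = 2048
Verification: sum of C(12,k) for even k = 1 + 66 + 495 + 924 + 495 + 66 + 1 = 2048
Result = 2048


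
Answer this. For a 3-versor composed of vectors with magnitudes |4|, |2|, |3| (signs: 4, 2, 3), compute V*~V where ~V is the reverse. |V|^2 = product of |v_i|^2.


Each vector v_i has |v_i|^2 = s_i^2
Squared scales: 4^2 = 16, 2^2 = 4, 3^2 = 9
|V|^2 = 16 * 4 * 9
= 576


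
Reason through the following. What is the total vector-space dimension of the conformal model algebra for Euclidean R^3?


The conformal model of R^3 uses Cl(4,1): the 3 Euclidean generators plus two extra orthogonal generators e+ (e+^2 = +1) and e- (e-^2 = -1), from which the null vectors e0, einf are built.
Number of generators m = 3 + 2 = 5.
dim Cl(p,q) = 2^m = 2^5 = 32


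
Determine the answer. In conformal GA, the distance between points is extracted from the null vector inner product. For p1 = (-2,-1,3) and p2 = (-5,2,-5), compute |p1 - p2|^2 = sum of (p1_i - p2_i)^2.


p1 - p2 = (3, -3, 8)
|p1 - p2|^2 = 3^2 + (-3)^2 + 8^2
= 9 + 9 + 64
= 82


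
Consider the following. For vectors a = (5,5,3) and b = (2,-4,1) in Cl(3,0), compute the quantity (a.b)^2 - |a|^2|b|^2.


a . b = 5*2 + 5*(-4) + 3*1
= 10 + (-20) + 3 = -7
|a|^2 = 5^2 + 5^2 + 3^2 = 59
|b|^2 = 2^2 + (-4)^2 + 1^2 = 21
(a.b)^2 = (-7)^2 = 49
|a|^2 * |b|^2 = 59 * 21 = 1239
Result = 49 - 1239 = -1190


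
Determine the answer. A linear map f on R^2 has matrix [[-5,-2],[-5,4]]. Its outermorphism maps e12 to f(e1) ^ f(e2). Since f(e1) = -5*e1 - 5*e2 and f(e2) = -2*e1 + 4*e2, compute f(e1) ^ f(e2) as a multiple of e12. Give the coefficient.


The outermorphism of a linear map f sends e1^e2 to f(e1)^f(e2).
f(e1) = -5*e1 - 5*e2
f(e2) = -2*e1 + 4*e2
f(e1) ^ f(e2) = (-5*e1 - 5*e2) ^ (-2*e1 + 4*e2)
= (-5)*4*e12 + (-5)*(-2)*e21
= (-20 - 10)*e12
= -30*e12
Coefficient = -30


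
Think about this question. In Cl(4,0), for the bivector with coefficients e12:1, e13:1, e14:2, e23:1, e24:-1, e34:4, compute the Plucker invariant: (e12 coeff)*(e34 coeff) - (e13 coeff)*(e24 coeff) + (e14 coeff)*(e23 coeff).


Plucker relation: af - be + cd
a*f = 1*4 = 4
b*e = 1*(-1) = -1
c*d = 2*1 = 2
af - be + cd = 4 - (-1) + 2
= 7


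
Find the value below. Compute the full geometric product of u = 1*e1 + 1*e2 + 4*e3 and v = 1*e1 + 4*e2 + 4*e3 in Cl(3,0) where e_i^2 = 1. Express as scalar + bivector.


In Cl(3,0): e_i^2 = 1, e_ie_j = -e_je_i for i != j.
Scalar part = u . v = 1*1 + 1*4 + 4*4
= 1 + 4 + 16 = 21
e12 coeff = 1*4 - 1*1 = 4 - 1 = 3
e13 coeff = 1*4 - 4*1 = 4 - 4 = 0
e23 coeff = 1*4 - 4*4 = 4 - 16 = -12
uv = 21 + 3*e12 + 0*e13 - 12*e23


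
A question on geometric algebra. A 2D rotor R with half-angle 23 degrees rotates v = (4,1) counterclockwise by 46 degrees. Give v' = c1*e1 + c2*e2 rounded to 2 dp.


Rotor R = cos(23deg) - sin(23deg)*e12
Rotation angle theta = 2 * 23 = 46 degrees
v' = R*v*~R rotates v by theta.
cos(46deg) = 0.6947, sin(46deg) = 0.7193
v'_1 = 4*cos(46deg) - 1*sin(46deg)
= 4*0.6947 - 1*0.7193
= 2.06
v'_2 = 4*sin(46deg) + 1*cos(46deg)
= 4*0.7193 + 1*0.6947
= 3.57
v' = 2.06*e1 + 3.57*e2


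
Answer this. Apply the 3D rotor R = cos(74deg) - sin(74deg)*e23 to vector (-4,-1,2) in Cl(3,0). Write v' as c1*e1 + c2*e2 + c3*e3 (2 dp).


Rotor R = cos(74deg) - sin(74deg)*e23
Rotation angle theta = 2 * 74 = 148 degrees in the e23 plane (e2 -> e3).
The component perpendicular to the plane (e1) is invariant: v'_1 = v1 = -4.00
cos(148deg) = -0.8480, sin(148deg) = 0.5299
v'_2 = v2*cos(theta) - v3*sin(theta) = -1*(-0.8480) - 2*0.5299 = -0.21
v'_3 = v2*sin(theta) + v3*cos(theta) = -1*0.5299 + 2*(-0.8480) = -2.23
v' = -4.00*e1 - 0.21*e2 - 2.23*e3


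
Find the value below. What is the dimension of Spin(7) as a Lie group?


Spin(n) double-covers SO(n); both have Lie algebra so(n) of dimension n(n-1)/2.
n = 7
n(n-1) = 7 * 6 = 42
dim Spin(7) = 42/2 = 21


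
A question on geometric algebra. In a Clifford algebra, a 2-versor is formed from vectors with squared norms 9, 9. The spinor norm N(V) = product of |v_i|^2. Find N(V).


Spinor norm N(V) = |v1|^2 * |v2|^2 * ... * |v2|^2
= 9 * 9
Running product: 9, 81
N(V) = 81


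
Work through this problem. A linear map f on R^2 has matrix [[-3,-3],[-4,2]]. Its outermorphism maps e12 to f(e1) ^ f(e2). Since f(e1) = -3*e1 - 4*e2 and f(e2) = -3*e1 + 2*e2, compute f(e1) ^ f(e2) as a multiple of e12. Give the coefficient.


The outermorphism of a linear map f sends e1^e2 to f(e1)^f(e2).
f(e1) = -3*e1 - 4*e2
f(e2) = -3*e1 + 2*e2
f(e1) ^ f(e2) = (-3*e1 - 4*e2) ^ (-3*e1 + 2*e2)
= (-3)*2*e12 + (-4)*(-3)*e21
= (-6 - 12)*e12
= -18*e12
Coefficient = -18


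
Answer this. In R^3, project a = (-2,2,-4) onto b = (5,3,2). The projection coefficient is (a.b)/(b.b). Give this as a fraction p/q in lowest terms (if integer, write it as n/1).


Projection coefficient = (a . b) / (b . b)
a . b = (-2)*5 + 2*3 + (-4)*2
= -10 + 6 + (-8) = -12
b . b = 5^2 + 3^2 + 2^2
= 25 + 9 + 4 = 38
Coefficient = -12/38
In lowest terms: -6/19


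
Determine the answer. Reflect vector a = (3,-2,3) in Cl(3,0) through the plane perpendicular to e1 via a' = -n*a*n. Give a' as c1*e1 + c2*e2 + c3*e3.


Reflection formula: a' = -n*a*n, with n = e1 (unit vector, n^2 = 1).
For reflection through hyperplane perp to e1:
The component along e1 flips sign, others stay.
a = (3, -2, 3)
a' = (-3, -2, 3)
a' = -3*e1 - 2*e2 + 3*e3


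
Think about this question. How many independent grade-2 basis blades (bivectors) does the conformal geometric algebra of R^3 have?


The conformal model of R^3 uses Cl(4,1) with m = 3 + 2 = 5 generators.
Number of grade-2 blades = C(m, 2) = C(5, 2)
= 5*4/2 = 10


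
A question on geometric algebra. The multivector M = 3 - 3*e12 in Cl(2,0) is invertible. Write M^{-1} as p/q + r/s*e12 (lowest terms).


M = 3 - 3*e12, where e12^2 = -1.
Since M commutes with its reverse ~M = a - b*e12, M * ~M = a^2 - b^2*e12^2 = a^2 + b^2.
So M^{-1} = ~M / (a^2 + b^2) = (a - b*e12)/(a^2 + b^2).
a^2 + b^2 = 9 + 9 = 18
Scalar part = 3/18 = 1/6
Bivector coeff = 3/18 = 1/6
M^{-1} = 1/6 + 1/6*e12


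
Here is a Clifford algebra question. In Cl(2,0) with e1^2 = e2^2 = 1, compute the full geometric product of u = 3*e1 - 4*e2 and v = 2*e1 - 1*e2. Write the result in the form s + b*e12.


Expand: (3*e1 - 4*e2)(2*e1 - 1*e2)
= 3*2*e1e1 + 3*(-1)*e1e2 + (-4)*2*e2e1 + (-4)*(-1)*e2e2
Using e1^2 = e2^2 = 1, e2e1 = -e1e2:
Scalar part s = 3*2 + (-4)*(-1) = 6 + 4 = 10
Bivector part b = 3*(-1) - (-4)*2 = -3 - (-8) = 5
uv = 10 + 5*e12


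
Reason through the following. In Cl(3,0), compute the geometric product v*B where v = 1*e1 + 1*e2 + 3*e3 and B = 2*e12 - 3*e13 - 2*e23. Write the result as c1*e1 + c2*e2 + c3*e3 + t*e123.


vB has grade-1 (vector) and grade-3 (trivector) parts: vB = (v _| B) + (v ^ B).
Vector part <vB>_1:
  e1: -v2*b12 - v3*b13 = -(1)*(2) - (3)*(-3) = 7
  e2: v1*b12 - v3*b23 = (1)*(2) - (3)*(-2) = 8
  e3: v1*b13 + v2*b23 = (1)*(-3) + (1)*(-2) = -5
Trivector part <vB>_3:
  e123: v1*b23 - v2*b13 + v3*b12 = (1)*(-2) - (1)*(-3) + (3)*(2) = 7
vB = 7*e1 + 8*e2 - 5*e3 + 7*e123


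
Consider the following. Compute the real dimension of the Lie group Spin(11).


Spin(n) double-covers SO(n); both have Lie algebra so(n) of dimension n(n-1)/2.
n = 11
n(n-1) = 11 * 10 = 110
dim Spin(11) = 110/2 = 55


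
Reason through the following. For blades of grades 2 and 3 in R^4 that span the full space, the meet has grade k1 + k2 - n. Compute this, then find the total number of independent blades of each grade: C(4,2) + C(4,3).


Meet grade = grade(A) + grade(B) - n
= 2 + 3 - 4 = 1
C(4,2) = 6
C(4,3) = 4
dim_A + dim_B = 6 + 4 = 10


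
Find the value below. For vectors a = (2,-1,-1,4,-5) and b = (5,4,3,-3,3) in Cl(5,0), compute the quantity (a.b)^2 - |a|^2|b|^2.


a . b = 2*5 + (-1)*4 + (-1)*3 + 4*(-3) + (-5)*3
= 10 + (-4) + (-3) + (-12) + (-15) = -24
|a|^2 = 2^2 + (-1)^2 + (-1)^2 + 4^2 + (-5)^2 = 47
|b|^2 = 5^2 + 4^2 + 3^2 + (-3)^2 + 3^2 = 68
(a.b)^2 = (-24)^2 = 576
|a|^2 * |b|^2 = 47 * 68 = 3196
Result = 576 - 3196 = -2620


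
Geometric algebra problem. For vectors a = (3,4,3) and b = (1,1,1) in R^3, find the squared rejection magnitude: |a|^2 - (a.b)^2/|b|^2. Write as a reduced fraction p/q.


|a|^2 = 3^2 + 4^2 + 3^2 = 34
|b|^2 = 1^2 + 1^2 + 1^2 = 3
a . b = 3*1 + 4*1 + 3*1 = 10
(a.b)^2 = 10^2 = 100
|rej|^2 = 34 - 100/3
= (102 - 100)/3
= 2/3
In lowest terms: 2/3


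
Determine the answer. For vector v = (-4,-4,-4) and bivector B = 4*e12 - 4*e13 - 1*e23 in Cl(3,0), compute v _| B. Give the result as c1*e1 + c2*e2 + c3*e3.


Left contraction v _| B = <vB>_1 (grade-1 part of the geometric product vB).
Using e1_|e12 = e2, e2_|e12 = -e1, e1_|e13 = e3, e3_|e13 = -e1, e2_|e23 = e3, e3_|e23 = -e2:
e1 coeff: -v2*b12 - v3*b13 = -(-4)*(4) - (-4)*(-4) = 0
e2 coeff: v1*b12 - v3*b23 = (-4)*(4) - (-4)*(-1) = -20
e3 coeff: v1*b13 + v2*b23 = (-4)*(-4) + (-4)*(-1) = 20
v _| B = 0*e1 - 20*e2 + 20*e3


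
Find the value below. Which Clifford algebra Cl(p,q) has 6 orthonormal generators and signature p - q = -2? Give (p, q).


We need p + q = 6 and p - q = -2.
Adding: 2p = 6 + (-2) = 4, so p = 2.
Then q = 6 - 2 = 4.
(p, q) = (2, 4)


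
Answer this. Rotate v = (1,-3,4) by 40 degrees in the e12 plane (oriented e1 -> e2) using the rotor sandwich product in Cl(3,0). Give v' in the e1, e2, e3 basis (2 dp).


Rotor R = cos(20deg) - sin(20deg)*e12
Rotation angle theta = 2 * 20 = 40 degrees in the e12 plane (e1 -> e2).
The component perpendicular to the plane (e3) is invariant: v'_3 = v3 = 4.00
cos(40deg) = 0.7660, sin(40deg) = 0.6428
v'_1 = v1*cos(theta) - v2*sin(theta) = 1*0.7660 - (-3)*0.6428 = 2.69
v'_2 = v1*sin(theta) + v2*cos(theta) = 1*0.6428 + (-3)*0.7660 = -1.66
v' = 2.69*e1 - 1.66*e2 + 4.00*e3


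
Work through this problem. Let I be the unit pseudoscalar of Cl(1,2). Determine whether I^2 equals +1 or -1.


The pseudoscalar I = e1...e_n (product of all n generators) of Cl(p,q) satisfies I^2 = (-1)^(q + n(n-1)/2).
p = 1, q = 2, n = p + q = 3
n(n-1)/2 = 3 * 2 / 2 = 3
Exponent = q + n(n-1)/2 = 2 + 3 = 5
I^2 = (-1)^5 = -1


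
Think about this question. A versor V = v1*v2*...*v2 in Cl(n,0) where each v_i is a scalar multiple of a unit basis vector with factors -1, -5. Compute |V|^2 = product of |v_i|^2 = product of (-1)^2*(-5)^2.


Each vector v_i has |v_i|^2 = s_i^2
Squared scales: (-1)^2 = 1, (-5)^2 = 25
|V|^2 = 1 * 25
= 25
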